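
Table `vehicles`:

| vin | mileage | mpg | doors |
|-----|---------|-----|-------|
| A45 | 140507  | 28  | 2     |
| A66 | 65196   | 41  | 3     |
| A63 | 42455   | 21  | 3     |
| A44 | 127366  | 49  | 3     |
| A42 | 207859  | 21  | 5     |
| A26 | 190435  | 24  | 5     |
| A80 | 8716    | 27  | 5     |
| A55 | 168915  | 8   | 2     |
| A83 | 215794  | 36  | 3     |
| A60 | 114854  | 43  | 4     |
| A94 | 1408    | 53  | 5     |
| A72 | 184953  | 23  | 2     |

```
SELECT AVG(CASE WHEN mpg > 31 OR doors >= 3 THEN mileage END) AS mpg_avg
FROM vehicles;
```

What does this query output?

vin=A45: ✗
vin=A66: ✓ → 65196
vin=A63: ✓ → 42455
vin=A44: ✓ → 127366
vin=A42: ✓ → 207859
vin=A26: ✓ → 190435
vin=A80: ✓ → 8716
vin=A55: ✗
vin=A83: ✓ → 215794
vin=A60: ✓ → 114854
vin=A94: ✓ → 1408
vin=A72: ✗
mpg_avg = (65196 + 42455 + 127366 + 207859 + 190435 + 8716 + 215794 + 114854 + 1408) / 9 = 108231.4444444444

108231.4444444444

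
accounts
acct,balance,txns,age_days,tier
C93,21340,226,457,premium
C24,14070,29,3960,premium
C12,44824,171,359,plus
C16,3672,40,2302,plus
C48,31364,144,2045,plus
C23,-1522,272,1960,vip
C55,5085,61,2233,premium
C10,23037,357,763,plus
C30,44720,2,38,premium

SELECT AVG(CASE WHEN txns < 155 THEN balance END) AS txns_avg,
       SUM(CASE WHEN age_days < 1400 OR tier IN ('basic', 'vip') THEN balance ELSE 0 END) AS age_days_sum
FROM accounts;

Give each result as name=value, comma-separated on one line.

[txns_avg: txns < 155]
acct=C93: ✗
acct=C24: ✓ → 14070
acct=C12: ✗
acct=C16: ✓ → 3672
acct=C48: ✓ → 31364
acct=C23: ✗
acct=C55: ✓ → 5085
acct=C10: ✗
acct=C30: ✓ → 44720
txns_avg = (14070 + 3672 + 31364 + 5085 + 44720) / 5 = 19782.2
—
[age_days_sum: age_days < 1400 OR tier IN ('basic', 'vip')]
acct=C93: ✓ → 21340
acct=C24: ✗
acct=C12: ✓ → 44824
acct=C16: ✗
acct=C48: ✗
acct=C23: ✓ → -1522
acct=C55: ✗
acct=C10: ✓ → 23037
acct=C30: ✓ → 44720
age_days_sum = 21340 + 44824 + -1522 + 23037 + 44720 = 132399

txns_avg=19782.2, age_days_sum=132399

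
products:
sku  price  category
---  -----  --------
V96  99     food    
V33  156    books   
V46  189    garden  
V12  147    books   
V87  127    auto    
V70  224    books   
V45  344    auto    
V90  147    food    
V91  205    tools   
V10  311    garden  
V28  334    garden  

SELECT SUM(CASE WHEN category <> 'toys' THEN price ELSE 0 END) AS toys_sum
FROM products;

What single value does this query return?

2283

sku=V96: ✓ → 99
sku=V33: ✓ → 156
sku=V46: ✓ → 189
sku=V12: ✓ → 147
sku=V87: ✓ → 127
sku=V70: ✓ → 224
sku=V45: ✓ → 344
sku=V90: ✓ → 147
sku=V91: ✓ → 205
sku=V10: ✓ → 311
sku=V28: ✓ → 334
toys_sum = 99 + 156 + 189 + 147 + 127 + 224 + 344 + 147 + 205 + 311 + 334 = 2283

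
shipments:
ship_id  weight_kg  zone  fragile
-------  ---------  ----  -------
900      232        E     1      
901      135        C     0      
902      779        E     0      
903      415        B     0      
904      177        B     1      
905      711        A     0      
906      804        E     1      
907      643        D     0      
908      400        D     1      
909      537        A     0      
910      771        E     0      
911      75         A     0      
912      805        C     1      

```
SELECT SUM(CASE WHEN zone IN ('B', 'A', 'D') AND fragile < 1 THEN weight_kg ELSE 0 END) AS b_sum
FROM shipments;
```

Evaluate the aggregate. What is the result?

ship_id=900: ✗
ship_id=901: ✗
ship_id=902: ✗
ship_id=903: ✓ → 415
ship_id=904: ✗
ship_id=905: ✓ → 711
ship_id=906: ✗
ship_id=907: ✓ → 643
ship_id=908: ✗
ship_id=909: ✓ → 537
ship_id=910: ✗
ship_id=911: ✓ → 75
ship_id=912: ✗
b_sum = 415 + 711 + 643 + 537 + 75 = 2381

2381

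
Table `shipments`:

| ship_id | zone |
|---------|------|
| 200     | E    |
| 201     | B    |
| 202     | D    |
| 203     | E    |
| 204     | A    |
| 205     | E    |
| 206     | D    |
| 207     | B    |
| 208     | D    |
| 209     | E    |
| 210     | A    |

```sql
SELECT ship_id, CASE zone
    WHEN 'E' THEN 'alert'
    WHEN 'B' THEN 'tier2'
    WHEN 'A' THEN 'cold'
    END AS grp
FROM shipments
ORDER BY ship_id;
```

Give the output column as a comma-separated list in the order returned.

ship_id=200: zone='E' → alert
ship_id=201: zone='B' → tier2
ship_id=202: (no match → NULL) → NULL
ship_id=203: zone='E' → alert
ship_id=204: zone='A' → cold
ship_id=205: zone='E' → alert
ship_id=206: (no match → NULL) → NULL
ship_id=207: zone='B' → tier2
ship_id=208: (no match → NULL) → NULL
ship_id=209: zone='E' → alert
ship_id=210: zone='A' → cold

alert, tier2, NULL, alert, cold, alert, NULL, tier2, NULL, alert, cold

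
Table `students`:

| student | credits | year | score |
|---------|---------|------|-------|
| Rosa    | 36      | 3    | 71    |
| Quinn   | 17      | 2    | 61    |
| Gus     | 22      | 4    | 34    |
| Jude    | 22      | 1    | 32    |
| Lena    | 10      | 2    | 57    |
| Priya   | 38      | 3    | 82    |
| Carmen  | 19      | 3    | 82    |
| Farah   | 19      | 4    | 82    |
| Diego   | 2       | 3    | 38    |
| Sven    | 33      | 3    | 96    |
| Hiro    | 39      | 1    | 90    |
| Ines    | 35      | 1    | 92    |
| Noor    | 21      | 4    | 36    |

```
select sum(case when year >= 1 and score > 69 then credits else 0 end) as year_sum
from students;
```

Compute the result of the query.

219

student=Rosa: ✓ → 36
student=Quinn: ✗
student=Gus: ✗
student=Jude: ✗
student=Lena: ✗
student=Priya: ✓ → 38
student=Carmen: ✓ → 19
student=Farah: ✓ → 19
student=Diego: ✗
student=Sven: ✓ → 33
student=Hiro: ✓ → 39
student=Ines: ✓ → 35
student=Noor: ✗
year_sum = 36 + 38 + 19 + 19 + 33 + 39 + 35 = 219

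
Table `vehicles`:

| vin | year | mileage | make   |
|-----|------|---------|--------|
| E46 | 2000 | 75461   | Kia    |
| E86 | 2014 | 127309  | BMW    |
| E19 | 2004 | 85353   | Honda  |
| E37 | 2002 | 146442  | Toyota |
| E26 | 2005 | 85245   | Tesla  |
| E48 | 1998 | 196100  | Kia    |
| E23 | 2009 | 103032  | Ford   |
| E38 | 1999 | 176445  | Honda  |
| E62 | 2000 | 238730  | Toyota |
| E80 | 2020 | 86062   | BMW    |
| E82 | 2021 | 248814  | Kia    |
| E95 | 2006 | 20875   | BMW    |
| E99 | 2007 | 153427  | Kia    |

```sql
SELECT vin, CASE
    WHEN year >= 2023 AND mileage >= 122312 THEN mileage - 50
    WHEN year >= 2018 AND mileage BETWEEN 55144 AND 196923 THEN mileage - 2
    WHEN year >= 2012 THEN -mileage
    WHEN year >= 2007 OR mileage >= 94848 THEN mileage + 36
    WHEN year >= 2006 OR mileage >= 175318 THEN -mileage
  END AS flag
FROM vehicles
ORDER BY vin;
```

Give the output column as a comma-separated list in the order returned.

NULL, 103068, NULL, 146478, 176481, NULL, 196136, 238766, 86060, -248814, -127309, -20875, 153463

vin=E19: (no match → NULL) → NULL
vin=E23: year >= 2007 OR mileage >= 94848 → 103068
vin=E26: (no match → NULL) → NULL
vin=E37: year >= 2007 OR mileage >= 94848 → 146478
vin=E38: year >= 2007 OR mileage >= 94848 → 176481
vin=E46: (no match → NULL) → NULL
vin=E48: year >= 2007 OR mileage >= 94848 → 196136
vin=E62: year >= 2007 OR mileage >= 94848 → 238766
vin=E80: year >= 2018 AND mileage BETWEEN 55144 AND 196923 → 86060
vin=E82: year >= 2012 → -248814
vin=E86: year >= 2012 → -127309
vin=E95: year >= 2006 OR mileage >= 175318 → -20875
vin=E99: year >= 2007 OR mileage >= 94848 → 153463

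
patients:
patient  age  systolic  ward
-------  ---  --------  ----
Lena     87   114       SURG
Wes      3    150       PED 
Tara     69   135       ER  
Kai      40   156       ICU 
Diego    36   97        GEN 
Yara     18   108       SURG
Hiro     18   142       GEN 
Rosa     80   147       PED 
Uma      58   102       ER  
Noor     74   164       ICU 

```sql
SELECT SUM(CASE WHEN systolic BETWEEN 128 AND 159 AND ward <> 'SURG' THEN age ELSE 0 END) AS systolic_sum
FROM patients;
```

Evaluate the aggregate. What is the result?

patient=Lena: ✗
patient=Wes: ✓ → 3
patient=Tara: ✓ → 69
patient=Kai: ✓ → 40
patient=Diego: ✗
patient=Yara: ✗
patient=Hiro: ✓ → 18
patient=Rosa: ✓ → 80
patient=Uma: ✗
patient=Noor: ✗
systolic_sum = 3 + 69 + 40 + 18 + 80 = 210

210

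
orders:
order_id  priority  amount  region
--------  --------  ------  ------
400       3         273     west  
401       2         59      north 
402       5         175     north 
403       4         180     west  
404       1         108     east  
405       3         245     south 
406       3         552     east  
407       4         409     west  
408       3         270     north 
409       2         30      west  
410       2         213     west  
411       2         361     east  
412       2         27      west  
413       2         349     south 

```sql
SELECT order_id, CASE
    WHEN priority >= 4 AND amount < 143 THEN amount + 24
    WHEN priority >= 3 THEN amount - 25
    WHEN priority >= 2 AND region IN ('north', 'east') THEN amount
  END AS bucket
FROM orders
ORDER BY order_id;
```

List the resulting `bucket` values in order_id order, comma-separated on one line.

order_id=400: priority >= 3 → 248
order_id=401: priority >= 2 AND region IN ('north', 'east') → 59
order_id=402: priority >= 3 → 150
order_id=403: priority >= 3 → 155
order_id=404: (no match → NULL) → NULL
order_id=405: priority >= 3 → 220
order_id=406: priority >= 3 → 527
order_id=407: priority >= 3 → 384
order_id=408: priority >= 3 → 245
order_id=409: (no match → NULL) → NULL
order_id=410: (no match → NULL) → NULL
order_id=411: priority >= 2 AND region IN ('north', 'east') → 361
order_id=412: (no match → NULL) → NULL
order_id=413: (no match → NULL) → NULL

248, 59, 150, 155, NULL, 220, 527, 384, 245, NULL, NULL, 361, NULL, NULL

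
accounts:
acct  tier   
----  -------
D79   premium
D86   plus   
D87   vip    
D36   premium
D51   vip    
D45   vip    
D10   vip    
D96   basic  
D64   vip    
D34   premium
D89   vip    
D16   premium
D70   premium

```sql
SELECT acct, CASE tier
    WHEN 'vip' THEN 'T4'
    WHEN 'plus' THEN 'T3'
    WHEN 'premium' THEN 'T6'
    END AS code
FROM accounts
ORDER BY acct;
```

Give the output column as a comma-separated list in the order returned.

T4, T6, T6, T6, T4, T4, T4, T6, T6, T3, T4, T4, NULL

acct=D10: tier='vip' → T4
acct=D16: tier='premium' → T6
acct=D34: tier='premium' → T6
acct=D36: tier='premium' → T6
acct=D45: tier='vip' → T4
acct=D51: tier='vip' → T4
acct=D64: tier='vip' → T4
acct=D70: tier='premium' → T6
acct=D79: tier='premium' → T6
acct=D86: tier='plus' → T3
acct=D87: tier='vip' → T4
acct=D89: tier='vip' → T4
acct=D96: (no match → NULL) → NULL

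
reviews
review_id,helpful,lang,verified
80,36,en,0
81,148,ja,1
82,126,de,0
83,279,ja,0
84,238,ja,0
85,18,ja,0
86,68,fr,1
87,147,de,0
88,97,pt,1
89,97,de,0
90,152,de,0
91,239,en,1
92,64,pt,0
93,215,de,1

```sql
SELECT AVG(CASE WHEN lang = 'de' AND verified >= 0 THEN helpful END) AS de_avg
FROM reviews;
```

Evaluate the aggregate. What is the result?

review_id=80: ✗
review_id=81: ✗
review_id=82: ✓ → 126
review_id=83: ✗
review_id=84: ✗
review_id=85: ✗
review_id=86: ✗
review_id=87: ✓ → 147
review_id=88: ✗
review_id=89: ✓ → 97
review_id=90: ✓ → 152
review_id=91: ✗
review_id=92: ✗
review_id=93: ✓ → 215
de_avg = (126 + 147 + 97 + 152 + 215) / 5 = 147.4

147.4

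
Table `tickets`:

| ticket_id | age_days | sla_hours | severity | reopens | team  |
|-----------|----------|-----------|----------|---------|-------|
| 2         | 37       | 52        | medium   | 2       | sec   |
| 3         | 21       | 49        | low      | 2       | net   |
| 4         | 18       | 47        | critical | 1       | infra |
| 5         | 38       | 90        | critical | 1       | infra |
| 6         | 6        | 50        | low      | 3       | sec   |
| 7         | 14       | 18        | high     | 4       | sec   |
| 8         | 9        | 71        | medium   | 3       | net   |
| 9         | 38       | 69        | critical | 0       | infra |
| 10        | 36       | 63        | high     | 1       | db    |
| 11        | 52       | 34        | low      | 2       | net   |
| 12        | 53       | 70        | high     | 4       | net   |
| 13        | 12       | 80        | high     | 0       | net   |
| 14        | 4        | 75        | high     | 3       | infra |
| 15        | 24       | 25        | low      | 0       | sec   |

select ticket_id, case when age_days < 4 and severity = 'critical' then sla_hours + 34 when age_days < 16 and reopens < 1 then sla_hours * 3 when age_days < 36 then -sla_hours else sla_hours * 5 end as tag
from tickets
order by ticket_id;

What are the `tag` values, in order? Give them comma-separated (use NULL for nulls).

ticket_id=2: ELSE → 260
ticket_id=3: age_days < 36 → -49
ticket_id=4: age_days < 36 → -47
ticket_id=5: ELSE → 450
ticket_id=6: age_days < 36 → -50
ticket_id=7: age_days < 36 → -18
ticket_id=8: age_days < 36 → -71
ticket_id=9: ELSE → 345
ticket_id=10: ELSE → 315
ticket_id=11: ELSE → 170
ticket_id=12: ELSE → 350
ticket_id=13: age_days < 16 and reopens < 1 → 240
ticket_id=14: age_days < 36 → -75
ticket_id=15: age_days < 36 → -25

260, -49, -47, 450, -50, -18, -71, 345, 315, 170, 350, 240, -75, -25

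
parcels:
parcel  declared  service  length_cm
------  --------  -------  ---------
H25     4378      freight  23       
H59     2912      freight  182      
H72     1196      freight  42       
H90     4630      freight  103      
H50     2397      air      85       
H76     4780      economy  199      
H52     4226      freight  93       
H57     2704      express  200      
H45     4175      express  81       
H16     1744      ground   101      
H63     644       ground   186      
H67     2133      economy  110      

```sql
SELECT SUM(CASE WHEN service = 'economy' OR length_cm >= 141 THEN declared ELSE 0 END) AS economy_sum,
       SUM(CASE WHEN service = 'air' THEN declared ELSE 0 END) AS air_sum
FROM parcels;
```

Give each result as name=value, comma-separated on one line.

[economy_sum: service = 'economy' OR length_cm >= 141]
parcel=H25: ✗
parcel=H59: ✓ → 2912
parcel=H72: ✗
parcel=H90: ✗
parcel=H50: ✗
parcel=H76: ✓ → 4780
parcel=H52: ✗
parcel=H57: ✓ → 2704
parcel=H45: ✗
parcel=H16: ✗
parcel=H63: ✓ → 644
parcel=H67: ✓ → 2133
economy_sum = 2912 + 4780 + 2704 + 644 + 2133 = 13173
—
[air_sum: service = 'air']
parcel=H25: ✗
parcel=H59: ✗
parcel=H72: ✗
parcel=H90: ✗
parcel=H50: ✓ → 2397
parcel=H76: ✗
parcel=H52: ✗
parcel=H57: ✗
parcel=H45: ✗
parcel=H16: ✗
parcel=H63: ✗
parcel=H67: ✗
air_sum = 2397

economy_sum=13173, air_sum=2397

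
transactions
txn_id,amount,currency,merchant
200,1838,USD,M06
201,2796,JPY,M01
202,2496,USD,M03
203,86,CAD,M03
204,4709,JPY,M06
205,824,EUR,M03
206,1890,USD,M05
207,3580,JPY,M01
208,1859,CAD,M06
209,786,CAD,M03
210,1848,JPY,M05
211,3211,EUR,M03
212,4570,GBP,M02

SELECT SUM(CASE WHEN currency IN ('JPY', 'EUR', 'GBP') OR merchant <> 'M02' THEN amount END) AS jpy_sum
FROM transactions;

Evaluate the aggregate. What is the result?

30493

txn_id=200: ✓ → 1838
txn_id=201: ✓ → 2796
txn_id=202: ✓ → 2496
txn_id=203: ✓ → 86
txn_id=204: ✓ → 4709
txn_id=205: ✓ → 824
txn_id=206: ✓ → 1890
txn_id=207: ✓ → 3580
txn_id=208: ✓ → 1859
txn_id=209: ✓ → 786
txn_id=210: ✓ → 1848
txn_id=211: ✓ → 3211
txn_id=212: ✓ → 4570
jpy_sum = 1838 + 2796 + 2496 + 86 + 4709 + 824 + 1890 + 3580 + 1859 + 786 + 1848 + 3211 + 4570 = 30493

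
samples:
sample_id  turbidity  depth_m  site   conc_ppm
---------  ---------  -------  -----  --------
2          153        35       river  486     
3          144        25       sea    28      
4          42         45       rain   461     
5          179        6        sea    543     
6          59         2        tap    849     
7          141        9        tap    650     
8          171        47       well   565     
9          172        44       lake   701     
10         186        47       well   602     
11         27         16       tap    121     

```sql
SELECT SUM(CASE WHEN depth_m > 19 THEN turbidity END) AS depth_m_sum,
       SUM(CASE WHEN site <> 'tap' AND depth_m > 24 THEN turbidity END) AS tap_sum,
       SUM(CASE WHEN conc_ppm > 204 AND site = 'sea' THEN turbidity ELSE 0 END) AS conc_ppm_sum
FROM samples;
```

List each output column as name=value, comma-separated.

depth_m_sum=868, tap_sum=868, conc_ppm_sum=179

[depth_m_sum: depth_m > 19]
sample_id=2: ✓ → 153
sample_id=3: ✓ → 144
sample_id=4: ✓ → 42
sample_id=5: ✗
sample_id=6: ✗
sample_id=7: ✗
sample_id=8: ✓ → 171
sample_id=9: ✓ → 172
sample_id=10: ✓ → 186
sample_id=11: ✗
depth_m_sum = 153 + 144 + 42 + 171 + 172 + 186 = 868
—
[tap_sum: site <> 'tap' AND depth_m > 24]
sample_id=2: ✓ → 153
sample_id=3: ✓ → 144
sample_id=4: ✓ → 42
sample_id=5: ✗
sample_id=6: ✗
sample_id=7: ✗
sample_id=8: ✓ → 171
sample_id=9: ✓ → 172
sample_id=10: ✓ → 186
sample_id=11: ✗
tap_sum = 153 + 144 + 42 + 171 + 172 + 186 = 868
—
[conc_ppm_sum: conc_ppm > 204 AND site = 'sea']
sample_id=2: ✗
sample_id=3: ✗
sample_id=4: ✗
sample_id=5: ✓ → 179
sample_id=6: ✗
sample_id=7: ✗
sample_id=8: ✗
sample_id=9: ✗
sample_id=10: ✗
sample_id=11: ✗
conc_ppm_sum = 179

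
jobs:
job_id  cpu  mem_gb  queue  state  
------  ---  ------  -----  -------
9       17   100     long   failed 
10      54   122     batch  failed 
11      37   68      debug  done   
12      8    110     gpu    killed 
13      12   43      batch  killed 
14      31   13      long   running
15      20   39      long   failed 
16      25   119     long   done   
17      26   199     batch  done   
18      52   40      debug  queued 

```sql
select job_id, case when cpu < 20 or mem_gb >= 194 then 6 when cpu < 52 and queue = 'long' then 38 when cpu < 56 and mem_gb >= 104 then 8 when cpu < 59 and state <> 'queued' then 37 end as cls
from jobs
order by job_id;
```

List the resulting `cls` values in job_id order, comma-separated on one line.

job_id=9: cpu < 20 or mem_gb >= 194 → 6
job_id=10: cpu < 56 and mem_gb >= 104 → 8
job_id=11: cpu < 59 and state <> 'queued' → 37
job_id=12: cpu < 20 or mem_gb >= 194 → 6
job_id=13: cpu < 20 or mem_gb >= 194 → 6
job_id=14: cpu < 52 and queue = 'long' → 38
job_id=15: cpu < 52 and queue = 'long' → 38
job_id=16: cpu < 52 and queue = 'long' → 38
job_id=17: cpu < 20 or mem_gb >= 194 → 6
job_id=18: (no match → NULL) → NULL

6, 8, 37, 6, 6, 38, 38, 38, 6, NULL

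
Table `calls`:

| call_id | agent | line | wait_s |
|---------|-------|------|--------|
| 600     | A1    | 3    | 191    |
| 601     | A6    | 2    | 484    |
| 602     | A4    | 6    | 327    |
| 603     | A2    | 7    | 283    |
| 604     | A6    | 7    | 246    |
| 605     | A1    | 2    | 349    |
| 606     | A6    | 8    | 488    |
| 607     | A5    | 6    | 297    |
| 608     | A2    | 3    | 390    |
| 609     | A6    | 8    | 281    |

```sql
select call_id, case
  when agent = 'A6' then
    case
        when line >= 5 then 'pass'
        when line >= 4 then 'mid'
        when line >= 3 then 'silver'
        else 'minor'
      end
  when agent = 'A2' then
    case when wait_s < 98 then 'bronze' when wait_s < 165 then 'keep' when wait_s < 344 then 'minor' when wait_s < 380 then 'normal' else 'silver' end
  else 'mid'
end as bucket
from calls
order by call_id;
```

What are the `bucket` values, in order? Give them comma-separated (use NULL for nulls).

mid, minor, mid, minor, pass, mid, pass, mid, silver, pass

call_id=600: agent='A1' → outer ELSE → mid
call_id=601: agent='A6' → inner[ELSE] → minor
call_id=602: agent='A4' → outer ELSE → mid
call_id=603: agent='A2' → inner[wait_s < 344] → minor
call_id=604: agent='A6' → inner[line >= 5] → pass
call_id=605: agent='A1' → outer ELSE → mid
call_id=606: agent='A6' → inner[line >= 5] → pass
call_id=607: agent='A5' → outer ELSE → mid
call_id=608: agent='A2' → inner[ELSE] → silver
call_id=609: agent='A6' → inner[line >= 5] → pass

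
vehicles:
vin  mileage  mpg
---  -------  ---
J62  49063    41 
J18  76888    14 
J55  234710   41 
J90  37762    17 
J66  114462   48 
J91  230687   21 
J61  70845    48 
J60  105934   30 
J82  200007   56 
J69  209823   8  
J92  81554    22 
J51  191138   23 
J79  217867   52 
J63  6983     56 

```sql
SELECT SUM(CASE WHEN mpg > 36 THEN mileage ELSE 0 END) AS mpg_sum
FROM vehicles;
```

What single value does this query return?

vin=J62: ✓ → 49063
vin=J18: ✗
vin=J55: ✓ → 234710
vin=J90: ✗
vin=J66: ✓ → 114462
vin=J91: ✗
vin=J61: ✓ → 70845
vin=J60: ✗
vin=J82: ✓ → 200007
vin=J69: ✗
vin=J92: ✗
vin=J51: ✗
vin=J79: ✓ → 217867
vin=J63: ✓ → 6983
mpg_sum = 49063 + 234710 + 114462 + 70845 + 200007 + 217867 + 6983 = 893937

893937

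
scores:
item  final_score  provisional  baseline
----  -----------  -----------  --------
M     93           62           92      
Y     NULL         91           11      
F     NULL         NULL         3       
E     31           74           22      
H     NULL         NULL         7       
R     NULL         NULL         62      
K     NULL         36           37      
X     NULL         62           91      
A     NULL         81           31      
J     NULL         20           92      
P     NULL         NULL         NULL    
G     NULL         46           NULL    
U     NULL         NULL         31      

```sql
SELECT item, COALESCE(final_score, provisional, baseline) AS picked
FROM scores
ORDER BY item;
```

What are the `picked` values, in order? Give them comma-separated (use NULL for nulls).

item=A: final_score=NULL, provisional=81 → 81
item=E: final_score=31 → 31
item=F: final_score=NULL, provisional=NULL, baseline=3 → 3
item=G: final_score=NULL, provisional=46 → 46
item=H: final_score=NULL, provisional=NULL, baseline=7 → 7
item=J: final_score=NULL, provisional=20 → 20
item=K: final_score=NULL, provisional=36 → 36
item=M: final_score=93 → 93
item=P: final_score=NULL, provisional=NULL, baseline=NULL (all NULL) → NULL
item=R: final_score=NULL, provisional=NULL, baseline=62 → 62
item=U: final_score=NULL, provisional=NULL, baseline=31 → 31
item=X: final_score=NULL, provisional=62 → 62
item=Y: final_score=NULL, provisional=91 → 91

81, 31, 3, 46, 7, 20, 36, 93, NULL, 62, 31, 62, 91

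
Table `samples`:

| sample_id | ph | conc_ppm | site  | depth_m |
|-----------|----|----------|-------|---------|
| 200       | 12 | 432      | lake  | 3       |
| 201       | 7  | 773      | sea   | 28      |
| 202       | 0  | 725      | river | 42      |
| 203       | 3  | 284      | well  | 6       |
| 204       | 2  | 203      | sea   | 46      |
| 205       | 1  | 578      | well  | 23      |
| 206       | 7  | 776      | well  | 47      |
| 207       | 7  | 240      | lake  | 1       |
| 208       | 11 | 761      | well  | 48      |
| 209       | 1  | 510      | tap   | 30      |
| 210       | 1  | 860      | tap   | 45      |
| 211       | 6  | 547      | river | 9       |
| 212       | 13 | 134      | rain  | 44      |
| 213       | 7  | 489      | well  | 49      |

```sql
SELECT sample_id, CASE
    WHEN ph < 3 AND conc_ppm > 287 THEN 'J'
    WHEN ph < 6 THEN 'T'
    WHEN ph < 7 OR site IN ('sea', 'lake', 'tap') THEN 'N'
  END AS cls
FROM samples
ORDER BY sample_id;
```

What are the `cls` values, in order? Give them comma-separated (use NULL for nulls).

N, N, J, T, T, J, NULL, N, NULL, J, J, N, NULL, NULL

sample_id=200: ph < 7 OR site IN ('sea', 'lake', 'tap') → N
sample_id=201: ph < 7 OR site IN ('sea', 'lake', 'tap') → N
sample_id=202: ph < 3 AND conc_ppm > 287 → J
sample_id=203: ph < 6 → T
sample_id=204: ph < 6 → T
sample_id=205: ph < 3 AND conc_ppm > 287 → J
sample_id=206: (no match → NULL) → NULL
sample_id=207: ph < 7 OR site IN ('sea', 'lake', 'tap') → N
sample_id=208: (no match → NULL) → NULL
sample_id=209: ph < 3 AND conc_ppm > 287 → J
sample_id=210: ph < 3 AND conc_ppm > 287 → J
sample_id=211: ph < 7 OR site IN ('sea', 'lake', 'tap') → N
sample_id=212: (no match → NULL) → NULL
sample_id=213: (no match → NULL) → NULL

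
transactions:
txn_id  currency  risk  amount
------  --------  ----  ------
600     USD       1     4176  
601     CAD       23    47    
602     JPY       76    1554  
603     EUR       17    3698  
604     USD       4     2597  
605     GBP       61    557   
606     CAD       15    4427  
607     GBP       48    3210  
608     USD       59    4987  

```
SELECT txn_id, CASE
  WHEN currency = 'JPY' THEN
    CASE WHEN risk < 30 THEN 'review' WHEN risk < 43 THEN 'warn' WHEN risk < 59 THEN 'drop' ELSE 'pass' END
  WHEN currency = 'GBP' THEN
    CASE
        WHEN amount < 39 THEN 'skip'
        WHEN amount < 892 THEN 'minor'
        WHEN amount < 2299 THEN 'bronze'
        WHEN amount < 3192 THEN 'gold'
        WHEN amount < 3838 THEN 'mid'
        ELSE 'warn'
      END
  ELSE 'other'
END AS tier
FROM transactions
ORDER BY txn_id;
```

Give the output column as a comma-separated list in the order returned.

txn_id=600: currency='USD' → outer ELSE → other
txn_id=601: currency='CAD' → outer ELSE → other
txn_id=602: currency='JPY' → inner[ELSE] → pass
txn_id=603: currency='EUR' → outer ELSE → other
txn_id=604: currency='USD' → outer ELSE → other
txn_id=605: currency='GBP' → inner[amount < 892] → minor
txn_id=606: currency='CAD' → outer ELSE → other
txn_id=607: currency='GBP' → inner[amount < 3838] → mid
txn_id=608: currency='USD' → outer ELSE → other

other, other, pass, other, other, minor, other, mid, other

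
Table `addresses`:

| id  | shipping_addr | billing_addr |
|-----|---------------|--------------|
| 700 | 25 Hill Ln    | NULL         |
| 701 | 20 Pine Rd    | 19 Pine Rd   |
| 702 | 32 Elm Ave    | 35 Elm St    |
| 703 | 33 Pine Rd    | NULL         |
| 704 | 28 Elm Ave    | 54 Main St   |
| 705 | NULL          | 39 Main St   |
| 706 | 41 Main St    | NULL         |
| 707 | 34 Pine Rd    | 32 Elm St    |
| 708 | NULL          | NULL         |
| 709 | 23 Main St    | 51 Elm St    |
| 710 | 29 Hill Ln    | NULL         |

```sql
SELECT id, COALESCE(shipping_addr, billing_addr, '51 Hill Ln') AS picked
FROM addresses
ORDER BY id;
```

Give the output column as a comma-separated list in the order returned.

25 Hill Ln, 20 Pine Rd, 32 Elm Ave, 33 Pine Rd, 28 Elm Ave, 39 Main St, 41 Main St, 34 Pine Rd, 51 Hill Ln, 23 Main St, 29 Hill Ln

id=700: shipping_addr=25 Hill Ln → 25 Hill Ln
id=701: shipping_addr=20 Pine Rd → 20 Pine Rd
id=702: shipping_addr=32 Elm Ave → 32 Elm Ave
id=703: shipping_addr=33 Pine Rd → 33 Pine Rd
id=704: shipping_addr=28 Elm Ave → 28 Elm Ave
id=705: shipping_addr=NULL, billing_addr=39 Main St → 39 Main St
id=706: shipping_addr=41 Main St → 41 Main St
id=707: shipping_addr=34 Pine Rd → 34 Pine Rd
id=708: shipping_addr=NULL, billing_addr=NULL, → literal 51 Hill Ln → 51 Hill Ln
id=709: shipping_addr=23 Main St → 23 Main St
id=710: shipping_addr=29 Hill Ln → 29 Hill Ln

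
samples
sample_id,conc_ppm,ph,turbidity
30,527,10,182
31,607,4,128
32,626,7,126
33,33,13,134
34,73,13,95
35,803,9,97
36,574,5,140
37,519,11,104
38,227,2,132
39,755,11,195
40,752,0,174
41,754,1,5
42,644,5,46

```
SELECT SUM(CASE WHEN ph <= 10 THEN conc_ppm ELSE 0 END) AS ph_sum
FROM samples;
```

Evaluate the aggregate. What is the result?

5514

sample_id=30: ✓ → 527
sample_id=31: ✓ → 607
sample_id=32: ✓ → 626
sample_id=33: ✗
sample_id=34: ✗
sample_id=35: ✓ → 803
sample_id=36: ✓ → 574
sample_id=37: ✗
sample_id=38: ✓ → 227
sample_id=39: ✗
sample_id=40: ✓ → 752
sample_id=41: ✓ → 754
sample_id=42: ✓ → 644
ph_sum = 527 + 607 + 626 + 803 + 574 + 227 + 752 + 754 + 644 = 5514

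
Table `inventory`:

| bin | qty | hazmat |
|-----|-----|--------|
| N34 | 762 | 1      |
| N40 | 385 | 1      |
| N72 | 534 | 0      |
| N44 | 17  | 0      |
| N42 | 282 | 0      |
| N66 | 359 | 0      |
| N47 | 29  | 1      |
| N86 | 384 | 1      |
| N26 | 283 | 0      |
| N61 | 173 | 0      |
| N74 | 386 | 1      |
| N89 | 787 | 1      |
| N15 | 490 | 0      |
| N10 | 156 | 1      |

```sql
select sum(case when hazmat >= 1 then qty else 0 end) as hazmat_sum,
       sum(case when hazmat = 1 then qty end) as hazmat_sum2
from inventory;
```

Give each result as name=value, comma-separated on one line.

[hazmat_sum: hazmat >= 1]
bin=N34: ✓ → 762
bin=N40: ✓ → 385
bin=N72: ✗
bin=N44: ✗
bin=N42: ✗
bin=N66: ✗
bin=N47: ✓ → 29
bin=N86: ✓ → 384
bin=N26: ✗
bin=N61: ✗
bin=N74: ✓ → 386
bin=N89: ✓ → 787
bin=N15: ✗
bin=N10: ✓ → 156
hazmat_sum = 762 + 385 + 29 + 384 + 386 + 787 + 156 = 2889
—
[hazmat_sum2: hazmat = 1]
bin=N34: ✓ → 762
bin=N40: ✓ → 385
bin=N72: ✗
bin=N44: ✗
bin=N42: ✗
bin=N66: ✗
bin=N47: ✓ → 29
bin=N86: ✓ → 384
bin=N26: ✗
bin=N61: ✗
bin=N74: ✓ → 386
bin=N89: ✓ → 787
bin=N15: ✗
bin=N10: ✓ → 156
hazmat_sum2 = 762 + 385 + 29 + 384 + 386 + 787 + 156 = 2889

hazmat_sum=2889, hazmat_sum2=2889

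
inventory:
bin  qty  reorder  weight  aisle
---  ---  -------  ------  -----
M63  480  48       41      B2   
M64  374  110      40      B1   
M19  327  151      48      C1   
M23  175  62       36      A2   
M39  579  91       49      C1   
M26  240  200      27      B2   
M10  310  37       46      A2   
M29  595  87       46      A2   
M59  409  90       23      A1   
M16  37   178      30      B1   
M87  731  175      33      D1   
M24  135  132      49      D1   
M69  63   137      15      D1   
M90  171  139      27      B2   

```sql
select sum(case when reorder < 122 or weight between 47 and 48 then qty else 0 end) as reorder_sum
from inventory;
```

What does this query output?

3249

bin=M63: ✓ → 480
bin=M64: ✓ → 374
bin=M19: ✓ → 327
bin=M23: ✓ → 175
bin=M39: ✓ → 579
bin=M26: ✗
bin=M10: ✓ → 310
bin=M29: ✓ → 595
bin=M59: ✓ → 409
bin=M16: ✗
bin=M87: ✗
bin=M24: ✗
bin=M69: ✗
bin=M90: ✗
reorder_sum = 480 + 374 + 327 + 175 + 579 + 310 + 595 + 409 = 3249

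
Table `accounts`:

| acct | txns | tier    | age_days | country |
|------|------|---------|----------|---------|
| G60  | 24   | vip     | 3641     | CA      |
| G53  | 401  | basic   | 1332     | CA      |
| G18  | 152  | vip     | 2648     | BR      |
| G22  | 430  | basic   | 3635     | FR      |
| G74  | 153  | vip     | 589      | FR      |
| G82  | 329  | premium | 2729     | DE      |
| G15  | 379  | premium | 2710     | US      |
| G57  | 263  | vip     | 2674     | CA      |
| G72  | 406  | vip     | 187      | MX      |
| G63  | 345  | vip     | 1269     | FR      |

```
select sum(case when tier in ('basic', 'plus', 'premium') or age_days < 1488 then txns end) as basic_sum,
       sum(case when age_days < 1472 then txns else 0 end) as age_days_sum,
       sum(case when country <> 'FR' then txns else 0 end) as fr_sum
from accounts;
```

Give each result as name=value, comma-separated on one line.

[basic_sum: tier in ('basic', 'plus', 'premium') or age_days < 1488]
acct=G60: ✗
acct=G53: ✓ → 401
acct=G18: ✗
acct=G22: ✓ → 430
acct=G74: ✓ → 153
acct=G82: ✓ → 329
acct=G15: ✓ → 379
acct=G57: ✗
acct=G72: ✓ → 406
acct=G63: ✓ → 345
basic_sum = 401 + 430 + 153 + 329 + 379 + 406 + 345 = 2443
—
[age_days_sum: age_days < 1472]
acct=G60: ✗
acct=G53: ✓ → 401
acct=G18: ✗
acct=G22: ✗
acct=G74: ✓ → 153
acct=G82: ✗
acct=G15: ✗
acct=G57: ✗
acct=G72: ✓ → 406
acct=G63: ✓ → 345
age_days_sum = 401 + 153 + 406 + 345 = 1305
—
[fr_sum: country <> 'FR']
acct=G60: ✓ → 24
acct=G53: ✓ → 401
acct=G18: ✓ → 152
acct=G22: ✗
acct=G74: ✗
acct=G82: ✓ → 329
acct=G15: ✓ → 379
acct=G57: ✓ → 263
acct=G72: ✓ → 406
acct=G63: ✗
fr_sum = 24 + 401 + 152 + 329 + 379 + 263 + 406 = 1954

basic_sum=2443, age_days_sum=1305, fr_sum=1954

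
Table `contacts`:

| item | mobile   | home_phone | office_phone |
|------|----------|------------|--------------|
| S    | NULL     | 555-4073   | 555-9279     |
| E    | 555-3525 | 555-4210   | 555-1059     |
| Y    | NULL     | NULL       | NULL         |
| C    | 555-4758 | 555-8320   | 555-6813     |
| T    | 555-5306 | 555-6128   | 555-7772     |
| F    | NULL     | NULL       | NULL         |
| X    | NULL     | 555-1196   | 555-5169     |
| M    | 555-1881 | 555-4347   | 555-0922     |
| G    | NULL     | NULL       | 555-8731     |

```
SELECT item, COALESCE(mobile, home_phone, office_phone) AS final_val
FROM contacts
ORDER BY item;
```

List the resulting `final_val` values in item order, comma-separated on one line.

item=C: mobile=555-4758 → 555-4758
item=E: mobile=555-3525 → 555-3525
item=F: mobile=NULL, home_phone=NULL, office_phone=NULL (all NULL) → NULL
item=G: mobile=NULL, home_phone=NULL, office_phone=555-8731 → 555-8731
item=M: mobile=555-1881 → 555-1881
item=S: mobile=NULL, home_phone=555-4073 → 555-4073
item=T: mobile=555-5306 → 555-5306
item=X: mobile=NULL, home_phone=555-1196 → 555-1196
item=Y: mobile=NULL, home_phone=NULL, office_phone=NULL (all NULL) → NULL

555-4758, 555-3525, NULL, 555-8731, 555-1881, 555-4073, 555-5306, 555-1196, NULL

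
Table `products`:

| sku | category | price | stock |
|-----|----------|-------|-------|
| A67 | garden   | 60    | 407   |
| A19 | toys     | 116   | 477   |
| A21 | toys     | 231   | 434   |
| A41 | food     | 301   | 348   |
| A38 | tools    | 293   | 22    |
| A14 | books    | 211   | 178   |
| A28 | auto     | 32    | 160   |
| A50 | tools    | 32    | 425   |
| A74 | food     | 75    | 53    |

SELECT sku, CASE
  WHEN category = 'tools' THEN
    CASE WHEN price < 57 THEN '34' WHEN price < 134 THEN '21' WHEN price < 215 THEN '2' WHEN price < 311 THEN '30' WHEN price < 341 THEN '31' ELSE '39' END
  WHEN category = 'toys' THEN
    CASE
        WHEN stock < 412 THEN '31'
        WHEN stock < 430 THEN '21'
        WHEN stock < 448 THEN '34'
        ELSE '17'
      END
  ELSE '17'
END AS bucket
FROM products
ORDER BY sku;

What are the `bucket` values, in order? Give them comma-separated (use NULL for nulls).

sku=A14: category='books' → outer ELSE → 17
sku=A19: category='toys' → inner[ELSE] → 17
sku=A21: category='toys' → inner[stock < 448] → 34
sku=A28: category='auto' → outer ELSE → 17
sku=A38: category='tools' → inner[price < 311] → 30
sku=A41: category='food' → outer ELSE → 17
sku=A50: category='tools' → inner[price < 57] → 34
sku=A67: category='garden' → outer ELSE → 17
sku=A74: category='food' → outer ELSE → 17

17, 17, 34, 17, 30, 17, 34, 17, 17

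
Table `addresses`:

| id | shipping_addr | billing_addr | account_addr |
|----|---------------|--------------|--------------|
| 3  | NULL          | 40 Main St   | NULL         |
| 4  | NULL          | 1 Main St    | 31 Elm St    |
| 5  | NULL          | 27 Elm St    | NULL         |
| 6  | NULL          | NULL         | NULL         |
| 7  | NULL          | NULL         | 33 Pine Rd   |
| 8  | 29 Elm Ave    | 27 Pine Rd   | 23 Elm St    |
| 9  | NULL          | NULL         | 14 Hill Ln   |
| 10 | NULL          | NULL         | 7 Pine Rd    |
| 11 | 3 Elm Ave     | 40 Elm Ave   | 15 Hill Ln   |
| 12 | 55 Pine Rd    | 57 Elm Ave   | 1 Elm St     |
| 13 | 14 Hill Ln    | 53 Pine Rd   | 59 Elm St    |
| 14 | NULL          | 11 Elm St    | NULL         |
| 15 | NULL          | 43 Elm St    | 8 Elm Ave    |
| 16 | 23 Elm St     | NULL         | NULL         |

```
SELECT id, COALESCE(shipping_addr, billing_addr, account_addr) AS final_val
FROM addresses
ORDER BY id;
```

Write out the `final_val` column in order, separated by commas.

40 Main St, 1 Main St, 27 Elm St, NULL, 33 Pine Rd, 29 Elm Ave, 14 Hill Ln, 7 Pine Rd, 3 Elm Ave, 55 Pine Rd, 14 Hill Ln, 11 Elm St, 43 Elm St, 23 Elm St

id=3: shipping_addr=NULL, billing_addr=40 Main St → 40 Main St
id=4: shipping_addr=NULL, billing_addr=1 Main St → 1 Main St
id=5: shipping_addr=NULL, billing_addr=27 Elm St → 27 Elm St
id=6: shipping_addr=NULL, billing_addr=NULL, account_addr=NULL (all NULL) → NULL
id=7: shipping_addr=NULL, billing_addr=NULL, account_addr=33 Pine Rd → 33 Pine Rd
id=8: shipping_addr=29 Elm Ave → 29 Elm Ave
id=9: shipping_addr=NULL, billing_addr=NULL, account_addr=14 Hill Ln → 14 Hill Ln
id=10: shipping_addr=NULL, billing_addr=NULL, account_addr=7 Pine Rd → 7 Pine Rd
id=11: shipping_addr=3 Elm Ave → 3 Elm Ave
id=12: shipping_addr=55 Pine Rd → 55 Pine Rd
id=13: shipping_addr=14 Hill Ln → 14 Hill Ln
id=14: shipping_addr=NULL, billing_addr=11 Elm St → 11 Elm St
id=15: shipping_addr=NULL, billing_addr=43 Elm St → 43 Elm St
id=16: shipping_addr=23 Elm St → 23 Elm St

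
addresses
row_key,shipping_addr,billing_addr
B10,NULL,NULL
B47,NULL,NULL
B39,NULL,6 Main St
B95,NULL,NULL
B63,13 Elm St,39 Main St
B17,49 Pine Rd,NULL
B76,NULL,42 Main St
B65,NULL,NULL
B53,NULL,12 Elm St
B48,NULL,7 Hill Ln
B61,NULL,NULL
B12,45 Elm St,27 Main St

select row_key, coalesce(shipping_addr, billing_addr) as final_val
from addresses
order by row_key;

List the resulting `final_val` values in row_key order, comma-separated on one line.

NULL, 45 Elm St, 49 Pine Rd, 6 Main St, NULL, 7 Hill Ln, 12 Elm St, NULL, 13 Elm St, NULL, 42 Main St, NULL

row_key=B10: shipping_addr=NULL, billing_addr=NULL (all NULL) → NULL
row_key=B12: shipping_addr=45 Elm St → 45 Elm St
row_key=B17: shipping_addr=49 Pine Rd → 49 Pine Rd
row_key=B39: shipping_addr=NULL, billing_addr=6 Main St → 6 Main St
row_key=B47: shipping_addr=NULL, billing_addr=NULL (all NULL) → NULL
row_key=B48: shipping_addr=NULL, billing_addr=7 Hill Ln → 7 Hill Ln
row_key=B53: shipping_addr=NULL, billing_addr=12 Elm St → 12 Elm St
row_key=B61: shipping_addr=NULL, billing_addr=NULL (all NULL) → NULL
row_key=B63: shipping_addr=13 Elm St → 13 Elm St
row_key=B65: shipping_addr=NULL, billing_addr=NULL (all NULL) → NULL
row_key=B76: shipping_addr=NULL, billing_addr=42 Main St → 42 Main St
row_key=B95: shipping_addr=NULL, billing_addr=NULL (all NULL) → NULL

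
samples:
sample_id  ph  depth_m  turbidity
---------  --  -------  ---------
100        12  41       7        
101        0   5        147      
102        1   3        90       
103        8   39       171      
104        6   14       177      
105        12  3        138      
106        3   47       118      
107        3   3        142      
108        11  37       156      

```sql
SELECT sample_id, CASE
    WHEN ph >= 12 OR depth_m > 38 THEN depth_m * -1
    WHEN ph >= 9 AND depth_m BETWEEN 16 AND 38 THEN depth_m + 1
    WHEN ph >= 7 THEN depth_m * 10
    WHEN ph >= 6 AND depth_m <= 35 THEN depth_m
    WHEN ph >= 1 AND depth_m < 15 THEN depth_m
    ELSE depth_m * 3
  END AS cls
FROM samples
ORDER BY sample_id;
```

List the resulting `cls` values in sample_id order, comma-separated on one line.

-41, 15, 3, -39, 14, -3, -47, 3, 38

sample_id=100: ph >= 12 OR depth_m > 38 → -41
sample_id=101: ELSE → 15
sample_id=102: ph >= 1 AND depth_m < 15 → 3
sample_id=103: ph >= 12 OR depth_m > 38 → -39
sample_id=104: ph >= 6 AND depth_m <= 35 → 14
sample_id=105: ph >= 12 OR depth_m > 38 → -3
sample_id=106: ph >= 12 OR depth_m > 38 → -47
sample_id=107: ph >= 1 AND depth_m < 15 → 3
sample_id=108: ph >= 9 AND depth_m BETWEEN 16 AND 38 → 38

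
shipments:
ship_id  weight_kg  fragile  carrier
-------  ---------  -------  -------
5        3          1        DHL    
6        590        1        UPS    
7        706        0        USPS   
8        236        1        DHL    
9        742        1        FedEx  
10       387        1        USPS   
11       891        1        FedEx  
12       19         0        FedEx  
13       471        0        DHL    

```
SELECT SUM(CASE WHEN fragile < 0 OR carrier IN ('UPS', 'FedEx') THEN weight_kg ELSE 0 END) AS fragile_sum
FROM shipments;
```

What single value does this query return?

ship_id=5: ✗
ship_id=6: ✓ → 590
ship_id=7: ✗
ship_id=8: ✗
ship_id=9: ✓ → 742
ship_id=10: ✗
ship_id=11: ✓ → 891
ship_id=12: ✓ → 19
ship_id=13: ✗
fragile_sum = 590 + 742 + 891 + 19 = 2242

2242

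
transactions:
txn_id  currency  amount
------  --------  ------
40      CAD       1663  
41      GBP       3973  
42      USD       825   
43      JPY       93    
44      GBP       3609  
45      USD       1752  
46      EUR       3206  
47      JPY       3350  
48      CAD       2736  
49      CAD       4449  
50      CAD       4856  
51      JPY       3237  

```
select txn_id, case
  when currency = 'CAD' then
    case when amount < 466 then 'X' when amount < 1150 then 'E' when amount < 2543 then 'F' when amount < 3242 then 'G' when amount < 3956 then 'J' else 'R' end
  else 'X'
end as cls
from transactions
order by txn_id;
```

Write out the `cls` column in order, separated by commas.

txn_id=40: currency='CAD' → inner[amount < 2543] → F
txn_id=41: currency='GBP' → outer ELSE → X
txn_id=42: currency='USD' → outer ELSE → X
txn_id=43: currency='JPY' → outer ELSE → X
txn_id=44: currency='GBP' → outer ELSE → X
txn_id=45: currency='USD' → outer ELSE → X
txn_id=46: currency='EUR' → outer ELSE → X
txn_id=47: currency='JPY' → outer ELSE → X
txn_id=48: currency='CAD' → inner[amount < 3242] → G
txn_id=49: currency='CAD' → inner[ELSE] → R
txn_id=50: currency='CAD' → inner[ELSE] → R
txn_id=51: currency='JPY' → outer ELSE → X

F, X, X, X, X, X, X, X, G, R, R, X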